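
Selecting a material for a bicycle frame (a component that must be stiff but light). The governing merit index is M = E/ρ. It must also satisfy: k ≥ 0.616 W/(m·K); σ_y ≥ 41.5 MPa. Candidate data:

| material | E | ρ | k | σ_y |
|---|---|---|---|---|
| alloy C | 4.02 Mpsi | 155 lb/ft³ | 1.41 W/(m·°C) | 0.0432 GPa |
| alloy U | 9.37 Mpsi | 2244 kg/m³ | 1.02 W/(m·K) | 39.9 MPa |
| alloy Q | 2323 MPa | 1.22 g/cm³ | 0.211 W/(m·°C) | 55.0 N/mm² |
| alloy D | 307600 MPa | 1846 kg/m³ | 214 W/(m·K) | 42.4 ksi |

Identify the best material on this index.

Screen on constraints: k ≥ 0.616 W/(m·K); σ_y ≥ 41.5 MPa. Survivors: alloy C, alloy D.
In SI units:
  alloy C: E = 27.72 GPa, ρ = 2483 kg/m³
  alloy D: E = 307.6 GPa, ρ = 1846 kg/m³
  alloy D: M = 167 MN·m/kg
  alloy C: M = 11.2 MN·m/kg
Alloy D has the largest M.

alloy D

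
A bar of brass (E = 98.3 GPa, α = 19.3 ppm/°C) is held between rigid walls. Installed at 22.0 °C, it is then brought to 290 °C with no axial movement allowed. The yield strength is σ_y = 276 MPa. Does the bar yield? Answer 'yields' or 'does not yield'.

ΔT = 268.0 K. Constrained thermal stress σ = E·α·ΔT = 98.30×10³ MPa × 19.3×10⁻⁶ × 268.0 = 508 MPa (compressive).
Compare to σ_y = 276 MPa: σ ≥ σ_y, so it yields.

yields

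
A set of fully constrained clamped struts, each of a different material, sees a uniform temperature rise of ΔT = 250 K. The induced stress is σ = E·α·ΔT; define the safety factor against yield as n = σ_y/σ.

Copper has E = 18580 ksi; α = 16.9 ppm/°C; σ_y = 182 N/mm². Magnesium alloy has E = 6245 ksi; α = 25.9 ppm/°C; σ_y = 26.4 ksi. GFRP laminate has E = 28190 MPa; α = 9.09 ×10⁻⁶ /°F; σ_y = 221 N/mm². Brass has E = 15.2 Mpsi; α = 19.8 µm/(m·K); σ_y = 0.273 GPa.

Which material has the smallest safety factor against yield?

copper

In consistent units (E in GPa, α in ×10⁻⁶/K, σ_y in MPa):
  copper: E = 128.1, α = 16.9, σ_y = 182.0 → σ = 541 MPa, n = 0.336
  magnesium alloy: E = 43.06, α = 25.9, σ_y = 182.0 → σ = 279 MPa, n = 0.653
  GFRP laminate: E = 28.19, α = 16.4, σ_y = 221.0 → σ = 115 MPa, n = 1.92
  brass: E = 104.8, α = 19.8, σ_y = 273.0 → σ = 519 MPa, n = 0.526
Smallest n: copper with n = 0.336.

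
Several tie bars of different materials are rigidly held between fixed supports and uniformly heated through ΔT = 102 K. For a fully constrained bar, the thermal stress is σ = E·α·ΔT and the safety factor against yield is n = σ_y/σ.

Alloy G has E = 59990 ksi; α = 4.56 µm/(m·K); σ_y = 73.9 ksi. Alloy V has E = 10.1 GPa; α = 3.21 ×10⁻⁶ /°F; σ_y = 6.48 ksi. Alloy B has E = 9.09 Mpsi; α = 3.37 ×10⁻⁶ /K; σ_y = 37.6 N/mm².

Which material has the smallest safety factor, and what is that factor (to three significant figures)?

alloy B, n = 1.75

Converting E to GPa, α to ×10⁻⁶/K, σ_y to MPa, then σ and n for each:
  alloy G: E = 413.6, α = 4.56, σ_y = 509.5 → σ = 192 MPa, n = 2.65
  alloy V: E = 10.10, α = 5.78, σ_y = 44.68 → σ = 5.95 MPa, n = 7.51
  alloy B: E = 62.67, α = 3.37, σ_y = 37.60 → σ = 21.5 MPa, n = 1.75
Smallest n: alloy B with n = 1.75.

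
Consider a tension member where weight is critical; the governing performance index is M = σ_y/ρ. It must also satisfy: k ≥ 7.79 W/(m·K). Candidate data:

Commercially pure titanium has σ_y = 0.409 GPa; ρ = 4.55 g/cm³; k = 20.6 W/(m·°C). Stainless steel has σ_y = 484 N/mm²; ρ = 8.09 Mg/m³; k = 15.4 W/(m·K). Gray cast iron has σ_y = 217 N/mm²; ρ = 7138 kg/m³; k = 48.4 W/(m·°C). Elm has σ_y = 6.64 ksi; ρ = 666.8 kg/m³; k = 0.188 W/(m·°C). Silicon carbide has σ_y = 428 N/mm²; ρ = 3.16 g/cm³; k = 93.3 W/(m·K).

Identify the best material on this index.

silicon carbide

Screen on constraints: k ≥ 7.79 W/(m·K). Survivors: commercially pure titanium, stainless steel, gray cast iron, silicon carbide.
Convert each candidate to consistent units, then evaluate M:
  commercially pure titanium: σ_y = 409.0 MPa, ρ = 4550 kg/m³
  stainless steel: σ_y = 484.0 MPa, ρ = 8090 kg/m³
  gray cast iron: σ_y = 217.0 MPa, ρ = 7138 kg/m³
  silicon carbide: σ_y = 428.0 MPa, ρ = 3160 kg/m³
  silicon carbide: M = 135 kN·m/kg
  commercially pure titanium: M = 89.9 kN·m/kg
  stainless steel: M = 59.8 kN·m/kg
  gray cast iron: M = 30.4 kN·m/kg
Silicon carbide has the largest M.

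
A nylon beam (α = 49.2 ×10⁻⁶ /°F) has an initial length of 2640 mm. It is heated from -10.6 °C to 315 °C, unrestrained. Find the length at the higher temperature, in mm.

Convert α: 49.2×10⁻⁶/°F × (9/5) = 88.6×10⁻⁶/K.
ΔT = 315 − (-10.6) = 325.6 K.
ΔL = α·L₀·ΔT = 88.6×10⁻⁶ × 2640 mm × 325.6 K = 76.1 mm.
L = L₀ + ΔL = 2640 + 76.1 = 2716.1 mm.

2716.1 mm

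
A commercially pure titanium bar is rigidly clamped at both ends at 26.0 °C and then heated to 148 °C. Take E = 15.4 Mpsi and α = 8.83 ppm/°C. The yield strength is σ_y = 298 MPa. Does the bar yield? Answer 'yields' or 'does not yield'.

E = 15.4 Mpsi = 106.2 GPa.
ΔT = 122.0 K. Constrained thermal stress σ = E·α·ΔT = 106.2×10³ MPa × 8.83×10⁻⁶ × 122.0 = 114 MPa (compressive).
Compare to σ_y = 298 MPa: σ < σ_y, so it does not yield.

does not yield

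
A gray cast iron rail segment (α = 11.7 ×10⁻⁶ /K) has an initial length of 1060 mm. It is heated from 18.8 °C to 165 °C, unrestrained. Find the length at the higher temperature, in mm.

ΔT = 165 − 18.8 = 146.2 K.
ΔL = α·L₀·ΔT = 11.7×10⁻⁶ × 1060 mm × 146.2 K = 1.81 mm.
L = L₀ + ΔL = 1060 + 1.81 = 1061.8 mm.

1061.8 mm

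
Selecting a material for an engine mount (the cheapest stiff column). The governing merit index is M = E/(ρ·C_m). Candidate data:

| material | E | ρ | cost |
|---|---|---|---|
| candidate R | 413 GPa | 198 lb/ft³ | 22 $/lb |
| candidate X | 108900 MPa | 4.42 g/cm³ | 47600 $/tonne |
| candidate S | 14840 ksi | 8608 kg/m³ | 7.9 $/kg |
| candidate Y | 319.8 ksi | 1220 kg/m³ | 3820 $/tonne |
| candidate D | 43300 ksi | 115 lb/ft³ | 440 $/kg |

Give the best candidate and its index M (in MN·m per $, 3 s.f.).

candidate R, M = 2.68 MN·m per $

Putting every candidate on a common basis:
  candidate R: E = 413.0 GPa, ρ = 3172 kg/m³, cost = 48.50 $/kg
  candidate X: E = 108.9 GPa, ρ = 4420 kg/m³, cost = 47.60 $/kg
  candidate S: E = 102.3 GPa, ρ = 8608 kg/m³, cost = 7.900 $/kg
  candidate Y: E = 2.205 GPa, ρ = 1220 kg/m³, cost = 3.820 $/kg
  candidate D: E = 298.5 GPa, ρ = 1842 kg/m³, cost = 440.0 $/kg
  candidate R: M = 2.68 MN·m per $
  candidate S: M = 1.50 MN·m per $
  candidate X: M = 0.518 MN·m per $
  candidate Y: M = 0.473 MN·m per $
  candidate D: M = 0.368 MN·m per $
Highest index: candidate R.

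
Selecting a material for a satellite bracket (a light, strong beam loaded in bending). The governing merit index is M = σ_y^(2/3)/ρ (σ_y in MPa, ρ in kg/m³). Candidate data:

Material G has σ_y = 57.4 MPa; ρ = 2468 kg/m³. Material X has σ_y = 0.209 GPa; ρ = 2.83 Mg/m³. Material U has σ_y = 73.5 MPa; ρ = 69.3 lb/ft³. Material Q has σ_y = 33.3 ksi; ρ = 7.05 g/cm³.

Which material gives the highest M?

Normalizing units and computing the index:
  material G: σ_y = 57.40 MPa, ρ = 2468 kg/m³
  material X: σ_y = 209.0 MPa, ρ = 2830 kg/m³
  material U: σ_y = 73.50 MPa, ρ = 1110 kg/m³
  material Q: σ_y = 229.6 MPa, ρ = 7050 kg/m³
  material U: M = 15.8×10⁻³
  material X: M = 12.4×10⁻³
  material G: M = 6.03×10⁻³
  material Q: M = 5.32×10⁻³
The maximum is for material U.

material U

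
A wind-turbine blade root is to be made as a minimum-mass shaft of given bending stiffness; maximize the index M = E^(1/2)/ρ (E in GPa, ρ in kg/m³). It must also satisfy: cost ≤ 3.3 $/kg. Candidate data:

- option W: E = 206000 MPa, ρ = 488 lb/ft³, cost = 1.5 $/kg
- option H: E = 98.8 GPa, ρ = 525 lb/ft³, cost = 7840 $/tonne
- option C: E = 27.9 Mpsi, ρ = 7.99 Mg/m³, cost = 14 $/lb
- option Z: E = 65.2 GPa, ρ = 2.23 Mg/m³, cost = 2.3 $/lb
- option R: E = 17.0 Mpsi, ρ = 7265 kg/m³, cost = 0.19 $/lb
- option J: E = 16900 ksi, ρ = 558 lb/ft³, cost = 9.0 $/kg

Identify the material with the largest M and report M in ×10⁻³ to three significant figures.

Screen on constraints: cost ≤ 3.3 $/kg. Survivors: option W, option R.
In SI units:
  option W: E = 206.0 GPa, ρ = 7817 kg/m³
  option R: E = 117.2 GPa, ρ = 7265 kg/m³
  option W: M = 1.84×10⁻³
  option R: M = 1.49×10⁻³
Option W ranks first.

option W, M = 1.84×10⁻³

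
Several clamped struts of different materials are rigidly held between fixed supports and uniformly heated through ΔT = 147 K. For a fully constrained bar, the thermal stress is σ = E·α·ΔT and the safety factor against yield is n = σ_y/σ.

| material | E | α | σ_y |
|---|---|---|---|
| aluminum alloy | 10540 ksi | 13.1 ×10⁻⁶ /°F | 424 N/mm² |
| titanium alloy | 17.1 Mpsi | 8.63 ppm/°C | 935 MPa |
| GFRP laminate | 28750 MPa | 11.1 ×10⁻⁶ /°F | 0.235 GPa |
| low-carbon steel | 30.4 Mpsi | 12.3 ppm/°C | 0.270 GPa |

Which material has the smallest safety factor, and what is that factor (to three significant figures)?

low-carbon steel, n = 0.712

Converting E to GPa, α to ×10⁻⁶/K, σ_y to MPa, then σ and n for each:
  aluminum alloy: E = 72.67, α = 23.6, σ_y = 424.0 → σ = 252 MPa, n = 1.68
  titanium alloy: E = 117.9, α = 8.63, σ_y = 935.0 → σ = 150 MPa, n = 6.25
  GFRP laminate: E = 28.75, α = 20.0, σ_y = 235.0 → σ = 84.4 MPa, n = 2.78
  low-carbon steel: E = 209.6, α = 12.3, σ_y = 270.0 → σ = 379 MPa, n = 0.712
The minimum is low-carbon steel at n = 0.712.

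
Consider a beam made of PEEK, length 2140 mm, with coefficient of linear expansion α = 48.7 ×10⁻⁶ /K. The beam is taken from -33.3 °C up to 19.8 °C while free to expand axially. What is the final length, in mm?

2145.5 mm

ΔT = 19.8 − (-33.3) = 53.10 K.
ΔL = α·L₀·ΔT = 48.7×10⁻⁶ × 2140 mm × 53.10 K = 5.53 mm.
L = L₀ + ΔL = 2140 + 5.53 = 2145.5 mm.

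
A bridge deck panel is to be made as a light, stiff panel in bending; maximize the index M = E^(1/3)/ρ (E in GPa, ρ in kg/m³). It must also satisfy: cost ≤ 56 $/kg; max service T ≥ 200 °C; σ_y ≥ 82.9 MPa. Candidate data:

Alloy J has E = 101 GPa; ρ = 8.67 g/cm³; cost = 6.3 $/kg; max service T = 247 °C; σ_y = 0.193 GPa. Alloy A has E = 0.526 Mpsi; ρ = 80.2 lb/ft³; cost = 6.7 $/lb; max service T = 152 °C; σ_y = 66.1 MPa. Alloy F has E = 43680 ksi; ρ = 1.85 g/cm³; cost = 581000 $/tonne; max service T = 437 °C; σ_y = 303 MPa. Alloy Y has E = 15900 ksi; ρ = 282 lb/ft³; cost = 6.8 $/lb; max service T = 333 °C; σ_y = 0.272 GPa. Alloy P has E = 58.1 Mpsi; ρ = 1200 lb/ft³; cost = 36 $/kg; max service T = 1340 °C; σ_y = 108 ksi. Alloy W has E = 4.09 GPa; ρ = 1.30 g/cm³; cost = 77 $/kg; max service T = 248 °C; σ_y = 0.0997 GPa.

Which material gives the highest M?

Screen on constraints: cost ≤ 56 $/kg; max service T ≥ 200 °C; σ_y ≥ 82.9 MPa. Survivors: alloy J, alloy Y, alloy P.
Putting every candidate on a common basis:
  alloy J: E = 101.0 GPa, ρ = 8670 kg/m³
  alloy Y: E = 109.6 GPa, ρ = 4517 kg/m³
  alloy P: E = 400.6 GPa, ρ = 19220 kg/m³
  alloy Y: M = 1.06×10⁻³
  alloy J: M = 0.537×10⁻³
  alloy P: M = 0.383×10⁻³
The maximum is for alloy Y.

alloy Y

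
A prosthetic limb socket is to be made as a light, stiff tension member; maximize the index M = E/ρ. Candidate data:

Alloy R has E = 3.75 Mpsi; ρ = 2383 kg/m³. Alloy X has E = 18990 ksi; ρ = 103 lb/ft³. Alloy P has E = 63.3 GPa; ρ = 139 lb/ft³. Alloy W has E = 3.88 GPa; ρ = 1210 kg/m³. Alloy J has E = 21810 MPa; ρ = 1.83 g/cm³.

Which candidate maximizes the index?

alloy X

Convert each candidate to consistent units, then evaluate M:
  alloy R: E = 25.86 GPa, ρ = 2383 kg/m³
  alloy X: E = 130.9 GPa, ρ = 1650 kg/m³
  alloy P: E = 63.30 GPa, ρ = 2227 kg/m³
  alloy W: E = 3.880 GPa, ρ = 1210 kg/m³
  alloy J: E = 21.81 GPa, ρ = 1830 kg/m³
  alloy X: M = 79.4 MN·m/kg
  alloy P: M = 28.4 MN·m/kg
  alloy J: M = 11.9 MN·m/kg
  alloy R: M = 10.8 MN·m/kg
  alloy W: M = 3.21 MN·m/kg
Alloy X ranks first.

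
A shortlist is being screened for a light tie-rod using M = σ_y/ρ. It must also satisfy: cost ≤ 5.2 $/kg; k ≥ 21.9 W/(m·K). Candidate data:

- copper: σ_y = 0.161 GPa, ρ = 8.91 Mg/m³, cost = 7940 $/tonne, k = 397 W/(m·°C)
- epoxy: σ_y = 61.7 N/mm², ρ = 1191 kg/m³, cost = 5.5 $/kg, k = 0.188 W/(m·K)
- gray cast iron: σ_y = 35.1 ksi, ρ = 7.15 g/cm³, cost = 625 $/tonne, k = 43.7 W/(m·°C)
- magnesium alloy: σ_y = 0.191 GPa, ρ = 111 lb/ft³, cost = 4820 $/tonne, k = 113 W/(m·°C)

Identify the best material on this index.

Screen on constraints: cost ≤ 5.2 $/kg; k ≥ 21.9 W/(m·K). Survivors: gray cast iron, magnesium alloy.
In SI units:
  gray cast iron: σ_y = 242.0 MPa, ρ = 7150 kg/m³
  magnesium alloy: σ_y = 191.0 MPa, ρ = 1778 kg/m³
  magnesium alloy: M = 107 kN·m/kg
  gray cast iron: M = 33.8 kN·m/kg
Magnesium alloy has the largest M.

magnesium alloy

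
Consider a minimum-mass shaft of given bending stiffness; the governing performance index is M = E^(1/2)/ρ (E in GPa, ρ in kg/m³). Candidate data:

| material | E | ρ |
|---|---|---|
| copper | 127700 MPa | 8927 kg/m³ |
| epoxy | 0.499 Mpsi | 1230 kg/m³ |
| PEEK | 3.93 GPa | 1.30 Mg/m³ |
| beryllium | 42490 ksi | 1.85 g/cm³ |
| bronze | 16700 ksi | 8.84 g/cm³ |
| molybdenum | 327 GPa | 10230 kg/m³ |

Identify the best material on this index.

beryllium

Convert each candidate to consistent units, then evaluate M:
  copper: E = 127.7 GPa, ρ = 8927 kg/m³
  epoxy: E = 3.440 GPa, ρ = 1230 kg/m³
  PEEK: E = 3.930 GPa, ρ = 1300 kg/m³
  beryllium: E = 293.0 GPa, ρ = 1850 kg/m³
  bronze: E = 115.1 GPa, ρ = 8840 kg/m³
  molybdenum: E = 327.0 GPa, ρ = 10230 kg/m³
  beryllium: M = 9.25×10⁻³
  molybdenum: M = 1.77×10⁻³
  PEEK: M = 1.52×10⁻³
  epoxy: M = 1.51×10⁻³
  copper: M = 1.27×10⁻³
  bronze: M = 1.21×10⁻³
The maximum is for beryllium.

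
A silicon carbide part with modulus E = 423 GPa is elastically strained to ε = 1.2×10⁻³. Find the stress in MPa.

508 MPa

σ = E·ε = 423000 MPa × 1.2×10⁻³ = 508 MPa.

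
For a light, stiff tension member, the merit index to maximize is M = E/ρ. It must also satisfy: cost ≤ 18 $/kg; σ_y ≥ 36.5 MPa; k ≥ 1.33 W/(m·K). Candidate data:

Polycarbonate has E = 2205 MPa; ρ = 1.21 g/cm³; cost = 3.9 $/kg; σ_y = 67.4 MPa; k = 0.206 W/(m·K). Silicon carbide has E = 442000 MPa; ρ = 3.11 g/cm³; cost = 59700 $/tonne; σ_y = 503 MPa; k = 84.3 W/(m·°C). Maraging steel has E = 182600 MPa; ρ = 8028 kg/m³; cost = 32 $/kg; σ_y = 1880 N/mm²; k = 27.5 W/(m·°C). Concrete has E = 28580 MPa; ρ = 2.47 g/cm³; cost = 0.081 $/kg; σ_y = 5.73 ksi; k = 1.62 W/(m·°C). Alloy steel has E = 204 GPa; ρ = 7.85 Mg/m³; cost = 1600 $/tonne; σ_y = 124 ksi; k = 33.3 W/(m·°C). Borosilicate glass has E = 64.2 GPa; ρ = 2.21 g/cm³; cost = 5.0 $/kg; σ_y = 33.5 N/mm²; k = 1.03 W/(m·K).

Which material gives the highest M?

Screen on constraints: cost ≤ 18 $/kg; σ_y ≥ 36.5 MPa; k ≥ 1.33 W/(m·K). Survivors: concrete, alloy steel.
Putting every candidate on a common basis:
  concrete: E = 28.58 GPa, ρ = 2470 kg/m³
  alloy steel: E = 204.0 GPa, ρ = 7850 kg/m³
  alloy steel: M = 26.0 MN·m/kg
  concrete: M = 11.6 MN·m/kg
Alloy steel has the largest M.

alloy steel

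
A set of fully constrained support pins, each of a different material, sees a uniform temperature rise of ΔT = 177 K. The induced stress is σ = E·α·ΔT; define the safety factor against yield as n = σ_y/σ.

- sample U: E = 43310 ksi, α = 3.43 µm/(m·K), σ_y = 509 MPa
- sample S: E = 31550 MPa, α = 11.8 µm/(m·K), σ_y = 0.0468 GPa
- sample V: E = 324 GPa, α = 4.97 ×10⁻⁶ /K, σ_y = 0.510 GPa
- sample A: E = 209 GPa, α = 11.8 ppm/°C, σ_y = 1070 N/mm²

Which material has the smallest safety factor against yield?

sample S

Per material, after unit conversion:
  sample U: E = 298.6, α = 3.43, σ_y = 509.0 → σ = 181 MPa, n = 2.81
  sample S: E = 31.55, α = 11.8, σ_y = 46.80 → σ = 65.9 MPa, n = 0.710
  sample V: E = 324.0, α = 4.97, σ_y = 510.0 → σ = 285 MPa, n = 1.79
  sample A: E = 209.0, α = 11.8, σ_y = 1070 → σ = 437 MPa, n = 2.45
The minimum is sample S at n = 0.710.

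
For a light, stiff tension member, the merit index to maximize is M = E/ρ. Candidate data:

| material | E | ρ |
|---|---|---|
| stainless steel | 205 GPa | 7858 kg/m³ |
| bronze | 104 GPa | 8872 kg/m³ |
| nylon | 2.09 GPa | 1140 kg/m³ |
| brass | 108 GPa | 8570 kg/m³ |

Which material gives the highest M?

stainless steel

Per-candidate index values:
  stainless steel: M = 26.1 MN·m/kg
  brass: M = 12.6 MN·m/kg
  bronze: M = 11.7 MN·m/kg
  nylon: M = 1.83 MN·m/kg
Stainless steel has the largest M.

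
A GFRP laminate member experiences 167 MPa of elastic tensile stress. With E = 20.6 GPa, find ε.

ε = σ/E = 167 / 20600 = 8.11×10⁻³.

8.11×10⁻³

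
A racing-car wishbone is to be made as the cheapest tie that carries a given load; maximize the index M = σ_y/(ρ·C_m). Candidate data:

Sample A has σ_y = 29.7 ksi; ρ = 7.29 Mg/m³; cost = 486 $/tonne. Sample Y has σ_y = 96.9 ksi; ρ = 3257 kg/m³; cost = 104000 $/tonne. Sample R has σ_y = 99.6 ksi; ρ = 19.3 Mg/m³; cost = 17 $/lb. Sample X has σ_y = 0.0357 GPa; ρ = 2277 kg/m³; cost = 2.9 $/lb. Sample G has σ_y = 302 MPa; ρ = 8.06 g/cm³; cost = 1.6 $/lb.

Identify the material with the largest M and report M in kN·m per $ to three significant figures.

Normalizing units and computing the index:
  sample A: σ_y = 204.8 MPa, ρ = 7290 kg/m³, cost = 0.4860 $/kg
  sample Y: σ_y = 668.1 MPa, ρ = 3257 kg/m³, cost = 104.0 $/kg
  sample R: σ_y = 686.7 MPa, ρ = 19300 kg/m³, cost = 37.48 $/kg
  sample X: σ_y = 35.70 MPa, ρ = 2277 kg/m³, cost = 6.393 $/kg
  sample G: σ_y = 302.0 MPa, ρ = 8060 kg/m³, cost = 3.527 $/kg
  sample A: M = 57.8 kN·m per $
  sample G: M = 10.6 kN·m per $
  sample X: M = 2.45 kN·m per $
  sample Y: M = 1.97 kN·m per $
  sample R: M = 0.949 kN·m per $
Sample A ranks first.

sample A, M = 57.8 kN·m per $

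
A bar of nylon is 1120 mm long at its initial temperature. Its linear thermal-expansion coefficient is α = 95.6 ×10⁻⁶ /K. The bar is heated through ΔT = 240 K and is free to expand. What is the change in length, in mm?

ΔL = α·L₀·ΔT = 95.6×10⁻⁶ × 1120 mm × 240.0 K = 25.7 mm.

25.7 mm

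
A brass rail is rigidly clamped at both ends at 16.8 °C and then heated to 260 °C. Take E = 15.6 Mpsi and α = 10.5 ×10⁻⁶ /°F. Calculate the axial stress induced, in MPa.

494 MPa

E = 15.6 Mpsi = 107.6 GPa.
α = 10.5×10⁻⁶/°F × 9/5 = 18.9×10⁻⁶/K.
ΔT = 243.2 K. Constrained thermal stress σ = E·α·ΔT = 107.6×10³ MPa × 18.9×10⁻⁶ × 243.2 = 494 MPa (compressive).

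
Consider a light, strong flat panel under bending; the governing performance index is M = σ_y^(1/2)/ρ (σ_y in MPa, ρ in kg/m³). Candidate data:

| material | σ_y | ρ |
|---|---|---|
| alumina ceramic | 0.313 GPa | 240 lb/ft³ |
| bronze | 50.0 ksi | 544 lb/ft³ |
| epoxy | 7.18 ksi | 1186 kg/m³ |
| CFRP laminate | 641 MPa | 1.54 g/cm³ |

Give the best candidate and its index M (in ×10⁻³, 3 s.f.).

In SI units:
  alumina ceramic: σ_y = 313.0 MPa, ρ = 3844 kg/m³
  bronze: σ_y = 344.7 MPa, ρ = 8714 kg/m³
  epoxy: σ_y = 49.50 MPa, ρ = 1186 kg/m³
  CFRP laminate: σ_y = 641.0 MPa, ρ = 1540 kg/m³
  CFRP laminate: M = 16.4×10⁻³
  epoxy: M = 5.93×10⁻³
  alumina ceramic: M = 4.60×10⁻³
  bronze: M = 2.13×10⁻³
CFRP laminate has the largest M.

CFRP laminate, M = 16.4×10⁻³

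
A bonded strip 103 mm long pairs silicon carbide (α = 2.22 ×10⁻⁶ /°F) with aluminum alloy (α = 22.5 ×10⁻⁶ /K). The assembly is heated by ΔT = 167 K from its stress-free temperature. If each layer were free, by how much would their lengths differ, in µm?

silicon carbide: α = 2.22×10⁻⁶/°F × 9/5 = 4.00×10⁻⁶/K.
Δα = |4.00 − 22.5|×10⁻⁶/K = 18.5×10⁻⁶/K.
ΔL_mismatch = Δα·L·ΔT = 18.5×10⁻⁶ × 103.0 mm × 167.0 K = 318 µm.

318 µm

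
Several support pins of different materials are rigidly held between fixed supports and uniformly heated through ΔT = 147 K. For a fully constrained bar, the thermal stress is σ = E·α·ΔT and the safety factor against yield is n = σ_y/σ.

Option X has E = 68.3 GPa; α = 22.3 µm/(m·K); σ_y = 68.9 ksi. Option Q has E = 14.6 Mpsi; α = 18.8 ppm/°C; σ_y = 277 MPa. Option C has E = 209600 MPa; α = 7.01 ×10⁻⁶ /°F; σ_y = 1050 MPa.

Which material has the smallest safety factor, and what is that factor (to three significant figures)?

With everything in SI (GPa, ×10⁻⁶/K, MPa):
  option X: E = 68.30, α = 22.3, σ_y = 475.0 → σ = 224 MPa, n = 2.12
  option Q: E = 100.7, α = 18.8, σ_y = 277.0 → σ = 278 MPa, n = 0.996
  option C: E = 209.6, α = 12.6, σ_y = 1050 → σ = 389 MPa, n = 2.70
Option Q has the lowest safety factor, n = 0.996.

option Q, n = 0.996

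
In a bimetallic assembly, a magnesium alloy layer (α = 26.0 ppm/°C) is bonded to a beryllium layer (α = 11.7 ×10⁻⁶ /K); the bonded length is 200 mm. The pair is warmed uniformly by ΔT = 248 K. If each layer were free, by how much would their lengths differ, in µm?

Δα = |26.0 − 11.7|×10⁻⁶/K = 14.3×10⁻⁶/K.
ΔL_mismatch = Δα·L·ΔT = 14.3×10⁻⁶ × 200.0 mm × 248.0 K = 709 µm.

709 µm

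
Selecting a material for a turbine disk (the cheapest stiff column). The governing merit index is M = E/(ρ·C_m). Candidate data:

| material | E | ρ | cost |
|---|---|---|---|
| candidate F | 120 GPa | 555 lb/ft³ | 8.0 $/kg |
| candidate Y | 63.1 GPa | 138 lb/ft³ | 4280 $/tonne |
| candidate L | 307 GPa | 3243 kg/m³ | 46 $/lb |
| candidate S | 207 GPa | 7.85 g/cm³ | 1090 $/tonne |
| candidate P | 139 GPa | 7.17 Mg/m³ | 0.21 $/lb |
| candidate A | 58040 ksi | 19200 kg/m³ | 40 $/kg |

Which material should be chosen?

Putting every candidate on a common basis:
  candidate F: E = 120.0 GPa, ρ = 8890 kg/m³, cost = 8.000 $/kg
  candidate Y: E = 63.10 GPa, ρ = 2211 kg/m³, cost = 4.280 $/kg
  candidate L: E = 307.0 GPa, ρ = 3243 kg/m³, cost = 101.4 $/kg
  candidate S: E = 207.0 GPa, ρ = 7850 kg/m³, cost = 1.090 $/kg
  candidate P: E = 139.0 GPa, ρ = 7170 kg/m³, cost = 0.4630 $/kg
  candidate A: E = 400.2 GPa, ρ = 19200 kg/m³, cost = 40.00 $/kg
  candidate P: M = 41.9 MN·m per $
  candidate S: M = 24.2 MN·m per $
  candidate Y: M = 6.67 MN·m per $
  candidate F: M = 1.69 MN·m per $
  candidate L: M = 0.933 MN·m per $
  candidate A: M = 0.521 MN·m per $
Highest index: candidate P.

candidate P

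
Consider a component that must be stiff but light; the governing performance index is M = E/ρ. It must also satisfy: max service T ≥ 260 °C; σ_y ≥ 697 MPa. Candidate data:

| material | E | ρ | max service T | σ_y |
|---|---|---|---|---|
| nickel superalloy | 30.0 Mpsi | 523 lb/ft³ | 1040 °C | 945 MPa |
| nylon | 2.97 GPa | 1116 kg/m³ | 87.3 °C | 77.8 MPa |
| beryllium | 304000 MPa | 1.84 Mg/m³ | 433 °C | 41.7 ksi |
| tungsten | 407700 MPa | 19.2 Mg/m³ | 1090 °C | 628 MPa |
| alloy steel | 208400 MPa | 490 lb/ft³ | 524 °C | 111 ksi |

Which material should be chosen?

Screen on constraints: max service T ≥ 260 °C; σ_y ≥ 697 MPa. Survivors: nickel superalloy, alloy steel.
Normalizing units and computing the index:
  nickel superalloy: E = 206.8 GPa, ρ = 8378 kg/m³
  alloy steel: E = 208.4 GPa, ρ = 7849 kg/m³
  alloy steel: M = 26.6 MN·m/kg
  nickel superalloy: M = 24.7 MN·m/kg
Alloy steel has the largest M.

alloy steel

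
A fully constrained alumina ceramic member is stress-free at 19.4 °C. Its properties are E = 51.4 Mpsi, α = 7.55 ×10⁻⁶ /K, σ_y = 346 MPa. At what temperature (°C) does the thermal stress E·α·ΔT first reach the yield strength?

149 °C

E = 51.4 Mpsi = 354.4 GPa.
E·α·ΔT = 346.0 MPa ⇒ ΔT = 346.0 / (354.4×10³ × 7.55×10⁻⁶) = 129.3 K.
T = 19.4 + 129.3 = 148.7 °C.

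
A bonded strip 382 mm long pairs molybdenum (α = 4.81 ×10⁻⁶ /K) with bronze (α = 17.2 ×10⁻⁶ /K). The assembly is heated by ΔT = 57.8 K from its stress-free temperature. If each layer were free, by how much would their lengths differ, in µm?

Δα = |4.81 − 17.2|×10⁻⁶/K = 12.4×10⁻⁶/K.
ΔL_mismatch = Δα·L·ΔT = 12.4×10⁻⁶ × 382.0 mm × 57.8 K = 274 µm.

274 µm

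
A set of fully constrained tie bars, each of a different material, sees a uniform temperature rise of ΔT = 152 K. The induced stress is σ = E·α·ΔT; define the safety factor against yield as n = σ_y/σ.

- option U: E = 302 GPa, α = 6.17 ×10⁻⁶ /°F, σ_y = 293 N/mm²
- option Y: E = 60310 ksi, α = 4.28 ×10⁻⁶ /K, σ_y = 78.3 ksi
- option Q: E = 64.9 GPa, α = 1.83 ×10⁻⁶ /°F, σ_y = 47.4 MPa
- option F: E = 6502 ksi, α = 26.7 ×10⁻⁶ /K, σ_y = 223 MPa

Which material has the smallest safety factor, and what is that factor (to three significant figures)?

option U, n = 0.575

With everything in SI (GPa, ×10⁻⁶/K, MPa):
  option U: E = 302.0, α = 11.1, σ_y = 293.0 → σ = 510 MPa, n = 0.575
  option Y: E = 415.8, α = 4.28, σ_y = 539.9 → σ = 271 MPa, n = 2.00
  option Q: E = 64.90, α = 3.29, σ_y = 47.40 → σ = 32.5 MPa, n = 1.46
  option F: E = 44.83, α = 26.7, σ_y = 223.0 → σ = 182 MPa, n = 1.23
Smallest n: option U with n = 0.575.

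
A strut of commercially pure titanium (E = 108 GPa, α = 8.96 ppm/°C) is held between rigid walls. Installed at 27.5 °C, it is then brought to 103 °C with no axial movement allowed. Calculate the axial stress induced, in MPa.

73.1 MPa

ΔT = 75.50 K. Constrained thermal stress σ = E·α·ΔT = 108.0×10³ MPa × 8.96×10⁻⁶ × 75.50 = 73.1 MPa (compressive).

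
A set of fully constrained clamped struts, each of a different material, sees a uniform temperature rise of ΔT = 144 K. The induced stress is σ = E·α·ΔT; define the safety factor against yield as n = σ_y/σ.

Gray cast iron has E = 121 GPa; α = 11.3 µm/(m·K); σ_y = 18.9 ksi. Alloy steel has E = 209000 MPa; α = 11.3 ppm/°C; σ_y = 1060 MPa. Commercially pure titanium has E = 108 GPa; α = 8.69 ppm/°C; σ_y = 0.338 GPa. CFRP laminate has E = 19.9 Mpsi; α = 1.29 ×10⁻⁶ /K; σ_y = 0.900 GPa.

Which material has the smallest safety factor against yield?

gray cast iron

With everything in SI (GPa, ×10⁻⁶/K, MPa):
  gray cast iron: E = 121.0, α = 11.3, σ_y = 130.3 → σ = 197 MPa, n = 0.662
  alloy steel: E = 209.0, α = 11.3, σ_y = 1060 → σ = 340 MPa, n = 3.12
  commercially pure titanium: E = 108.0, α = 8.69, σ_y = 338.0 → σ = 135 MPa, n = 2.50
  CFRP laminate: E = 137.2, α = 1.29, σ_y = 900.0 → σ = 25.5 MPa, n = 35.3
Gray cast iron has the lowest safety factor, n = 0.662.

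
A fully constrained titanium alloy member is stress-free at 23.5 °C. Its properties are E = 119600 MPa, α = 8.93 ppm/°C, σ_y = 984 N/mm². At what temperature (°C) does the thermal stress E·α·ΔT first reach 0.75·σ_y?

714 °C

E = 119600 MPa = 119.6 GPa.
σ_y = 984 N/mm² = 984.0 MPa.
E·α·ΔT = 738.0 MPa ⇒ ΔT = 738.0 / (119.6×10³ × 8.93×10⁻⁶) = 691.0 K.
T = 23.5 + 691.0 = 714.5 °C.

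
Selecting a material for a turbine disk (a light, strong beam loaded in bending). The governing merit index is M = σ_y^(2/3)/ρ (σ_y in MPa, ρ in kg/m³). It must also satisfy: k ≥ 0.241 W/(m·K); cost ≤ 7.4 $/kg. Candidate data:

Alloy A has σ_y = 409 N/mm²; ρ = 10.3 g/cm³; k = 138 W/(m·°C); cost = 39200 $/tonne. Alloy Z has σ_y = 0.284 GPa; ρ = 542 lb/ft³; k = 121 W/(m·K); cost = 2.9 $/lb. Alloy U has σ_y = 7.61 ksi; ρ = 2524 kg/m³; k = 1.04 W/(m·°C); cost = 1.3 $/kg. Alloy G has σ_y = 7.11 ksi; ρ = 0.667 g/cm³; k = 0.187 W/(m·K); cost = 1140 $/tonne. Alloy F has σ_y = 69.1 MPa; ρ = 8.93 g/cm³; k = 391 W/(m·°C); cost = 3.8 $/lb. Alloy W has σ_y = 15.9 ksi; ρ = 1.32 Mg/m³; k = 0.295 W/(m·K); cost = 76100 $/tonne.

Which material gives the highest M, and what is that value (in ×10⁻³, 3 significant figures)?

Screen on constraints: k ≥ 0.241 W/(m·K); cost ≤ 7.4 $/kg. Survivors: alloy Z, alloy U.
Normalizing units and computing the index:
  alloy Z: σ_y = 284.0 MPa, ρ = 8682 kg/m³
  alloy U: σ_y = 52.47 MPa, ρ = 2524 kg/m³
  alloy U: M = 5.55×10⁻³
  alloy Z: M = 4.98×10⁻³
The maximum is for alloy U.

alloy U, M = 5.55×10⁻³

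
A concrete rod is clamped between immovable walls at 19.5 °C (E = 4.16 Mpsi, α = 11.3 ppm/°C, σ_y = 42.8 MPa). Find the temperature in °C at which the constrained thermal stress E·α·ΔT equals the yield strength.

E = 4.16 Mpsi = 28.68 GPa.
E·α·ΔT = 42.80 MPa ⇒ ΔT = 42.80 / (28.68×10³ × 11.3×10⁻⁶) = 132.1 K.
T = 19.5 + 132.1 = 151.6 °C.

152 °C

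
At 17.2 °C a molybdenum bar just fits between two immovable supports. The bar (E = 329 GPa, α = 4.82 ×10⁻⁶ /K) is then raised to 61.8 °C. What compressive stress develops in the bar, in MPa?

ΔT = 44.60 K. Constrained thermal stress σ = E·α·ΔT = 329.0×10³ MPa × 4.82×10⁻⁶ × 44.60 = 70.7 MPa (compressive).

70.7 MPa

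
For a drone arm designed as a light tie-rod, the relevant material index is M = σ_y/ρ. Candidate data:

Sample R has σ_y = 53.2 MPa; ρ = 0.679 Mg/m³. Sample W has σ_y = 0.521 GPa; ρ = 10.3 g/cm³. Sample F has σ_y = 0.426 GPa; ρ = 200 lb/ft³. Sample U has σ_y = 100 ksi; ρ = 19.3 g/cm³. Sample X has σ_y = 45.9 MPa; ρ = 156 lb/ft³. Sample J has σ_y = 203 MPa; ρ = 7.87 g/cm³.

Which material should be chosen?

Putting every candidate on a common basis:
  sample R: σ_y = 53.20 MPa, ρ = 679.0 kg/m³
  sample W: σ_y = 521.0 MPa, ρ = 10300 kg/m³
  sample F: σ_y = 426.0 MPa, ρ = 3204 kg/m³
  sample U: σ_y = 689.5 MPa, ρ = 19300 kg/m³
  sample X: σ_y = 45.90 MPa, ρ = 2499 kg/m³
  sample J: σ_y = 203.0 MPa, ρ = 7870 kg/m³
  sample F: M = 133 kN·m/kg
  sample R: M = 78.4 kN·m/kg
  sample W: M = 50.6 kN·m/kg
  sample U: M = 35.7 kN·m/kg
  sample J: M = 25.8 kN·m/kg
  sample X: M = 18.4 kN·m/kg
The maximum is for sample F.

sample F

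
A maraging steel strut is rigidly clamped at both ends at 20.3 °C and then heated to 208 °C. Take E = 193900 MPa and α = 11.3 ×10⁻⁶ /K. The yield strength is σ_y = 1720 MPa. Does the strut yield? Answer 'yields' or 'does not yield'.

E = 193900 MPa = 193.9 GPa.
ΔT = 187.7 K. Constrained thermal stress σ = E·α·ΔT = 193.9×10³ MPa × 11.3×10⁻⁶ × 187.7 = 411 MPa (compressive).
Compare to σ_y = 1720 MPa: σ < σ_y, so it does not yield.

does not yield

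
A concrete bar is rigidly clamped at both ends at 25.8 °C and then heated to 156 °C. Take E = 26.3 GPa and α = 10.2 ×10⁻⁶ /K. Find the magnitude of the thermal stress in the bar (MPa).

34.9 MPa

ΔT = 130.2 K. Constrained thermal stress σ = E·α·ΔT = 26.30×10³ MPa × 10.2×10⁻⁶ × 130.2 = 34.9 MPa (compressive).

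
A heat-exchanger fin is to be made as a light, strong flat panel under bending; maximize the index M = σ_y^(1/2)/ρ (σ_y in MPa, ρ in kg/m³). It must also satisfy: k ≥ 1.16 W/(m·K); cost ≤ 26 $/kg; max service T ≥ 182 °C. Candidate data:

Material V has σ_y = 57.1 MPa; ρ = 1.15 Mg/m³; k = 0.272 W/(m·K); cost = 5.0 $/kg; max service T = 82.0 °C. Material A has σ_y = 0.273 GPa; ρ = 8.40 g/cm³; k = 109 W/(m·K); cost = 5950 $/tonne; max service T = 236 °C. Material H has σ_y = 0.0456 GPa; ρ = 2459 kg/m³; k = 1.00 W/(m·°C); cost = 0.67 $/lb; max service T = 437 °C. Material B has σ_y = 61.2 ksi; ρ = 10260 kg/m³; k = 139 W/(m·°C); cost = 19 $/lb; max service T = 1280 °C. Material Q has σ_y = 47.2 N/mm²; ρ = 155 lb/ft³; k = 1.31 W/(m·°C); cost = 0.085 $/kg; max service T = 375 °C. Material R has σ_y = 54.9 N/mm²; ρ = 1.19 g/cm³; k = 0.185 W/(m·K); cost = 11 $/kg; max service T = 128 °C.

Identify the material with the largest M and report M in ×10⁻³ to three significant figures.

material Q, M = 2.77×10⁻³

Screen on constraints: k ≥ 1.16 W/(m·K); cost ≤ 26 $/kg; max service T ≥ 182 °C. Survivors: material A, material Q.
After converting to SI:
  material A: σ_y = 273.0 MPa, ρ = 8400 kg/m³
  material Q: σ_y = 47.20 MPa, ρ = 2483 kg/m³
  material Q: M = 2.77×10⁻³
  material A: M = 1.97×10⁻³
The maximum is for material Q.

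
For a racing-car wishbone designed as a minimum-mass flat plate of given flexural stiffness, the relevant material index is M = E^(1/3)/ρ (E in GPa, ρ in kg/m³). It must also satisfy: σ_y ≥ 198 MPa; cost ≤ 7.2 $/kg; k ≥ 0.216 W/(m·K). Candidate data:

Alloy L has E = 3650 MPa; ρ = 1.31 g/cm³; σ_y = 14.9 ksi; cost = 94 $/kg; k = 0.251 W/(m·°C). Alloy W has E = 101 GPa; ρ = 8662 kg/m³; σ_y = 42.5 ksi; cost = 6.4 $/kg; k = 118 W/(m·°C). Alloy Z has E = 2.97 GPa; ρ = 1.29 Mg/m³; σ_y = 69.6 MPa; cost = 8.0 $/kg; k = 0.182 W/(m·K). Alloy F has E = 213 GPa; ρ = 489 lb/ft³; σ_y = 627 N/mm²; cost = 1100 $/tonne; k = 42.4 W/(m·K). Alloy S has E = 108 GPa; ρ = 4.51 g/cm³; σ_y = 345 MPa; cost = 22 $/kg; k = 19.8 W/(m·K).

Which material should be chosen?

alloy F

Screen on constraints: σ_y ≥ 198 MPa; cost ≤ 7.2 $/kg; k ≥ 0.216 W/(m·K). Survivors: alloy W, alloy F.
Normalizing units and computing the index:
  alloy W: E = 101.0 GPa, ρ = 8662 kg/m³
  alloy F: E = 213.0 GPa, ρ = 7833 kg/m³
  alloy F: M = 0.762×10⁻³
  alloy W: M = 0.538×10⁻³
Alloy F ranks first.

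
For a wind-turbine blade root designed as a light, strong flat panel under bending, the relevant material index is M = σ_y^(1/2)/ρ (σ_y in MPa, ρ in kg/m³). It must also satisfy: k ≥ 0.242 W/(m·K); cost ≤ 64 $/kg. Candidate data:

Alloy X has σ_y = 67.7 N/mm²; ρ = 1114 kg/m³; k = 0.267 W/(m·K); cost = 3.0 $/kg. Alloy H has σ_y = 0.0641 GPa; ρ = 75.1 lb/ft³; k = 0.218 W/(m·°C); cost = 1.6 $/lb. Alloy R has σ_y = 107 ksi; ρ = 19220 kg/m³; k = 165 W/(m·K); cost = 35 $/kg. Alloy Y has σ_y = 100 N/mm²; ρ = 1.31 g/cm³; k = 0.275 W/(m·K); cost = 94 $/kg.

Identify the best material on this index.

Screen on constraints: k ≥ 0.242 W/(m·K); cost ≤ 64 $/kg. Survivors: alloy X, alloy R.
After converting to SI:
  alloy X: σ_y = 67.70 MPa, ρ = 1114 kg/m³
  alloy R: σ_y = 737.7 MPa, ρ = 19220 kg/m³
  alloy X: M = 7.39×10⁻³
  alloy R: M = 1.41×10⁻³
Alloy X has the largest M.

alloy X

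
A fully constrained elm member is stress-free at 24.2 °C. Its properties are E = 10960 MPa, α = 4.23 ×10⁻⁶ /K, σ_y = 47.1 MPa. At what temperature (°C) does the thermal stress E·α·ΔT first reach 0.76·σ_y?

796 °C

E = 10960 MPa = 10.96 GPa.
E·α·ΔT = 35.80 MPa ⇒ ΔT = 35.80 / (10.96×10³ × 4.23×10⁻⁶) = 772.1 K.
T = 24.2 + 772.1 = 796.3 °C.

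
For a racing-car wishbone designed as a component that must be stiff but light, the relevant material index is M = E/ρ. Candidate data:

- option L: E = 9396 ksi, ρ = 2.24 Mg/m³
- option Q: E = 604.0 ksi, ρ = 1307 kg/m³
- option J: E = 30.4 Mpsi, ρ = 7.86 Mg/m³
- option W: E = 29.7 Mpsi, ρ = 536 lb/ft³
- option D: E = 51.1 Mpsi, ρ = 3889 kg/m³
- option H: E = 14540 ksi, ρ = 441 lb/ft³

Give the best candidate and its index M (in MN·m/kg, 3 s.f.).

Putting every candidate on a common basis:
  option L: E = 64.78 GPa, ρ = 2240 kg/m³
  option Q: E = 4.164 GPa, ρ = 1307 kg/m³
  option J: E = 209.6 GPa, ρ = 7860 kg/m³
  option W: E = 204.8 GPa, ρ = 8586 kg/m³
  option D: E = 352.3 GPa, ρ = 3889 kg/m³
  option H: E = 100.2 GPa, ρ = 7064 kg/m³
  option D: M = 90.6 MN·m/kg
  option L: M = 28.9 MN·m/kg
  option J: M = 26.7 MN·m/kg
  option W: M = 23.9 MN·m/kg
  option H: M = 14.2 MN·m/kg
  option Q: M = 3.19 MN·m/kg
Highest index: option D.

option D, M = 90.6 MN·m/kg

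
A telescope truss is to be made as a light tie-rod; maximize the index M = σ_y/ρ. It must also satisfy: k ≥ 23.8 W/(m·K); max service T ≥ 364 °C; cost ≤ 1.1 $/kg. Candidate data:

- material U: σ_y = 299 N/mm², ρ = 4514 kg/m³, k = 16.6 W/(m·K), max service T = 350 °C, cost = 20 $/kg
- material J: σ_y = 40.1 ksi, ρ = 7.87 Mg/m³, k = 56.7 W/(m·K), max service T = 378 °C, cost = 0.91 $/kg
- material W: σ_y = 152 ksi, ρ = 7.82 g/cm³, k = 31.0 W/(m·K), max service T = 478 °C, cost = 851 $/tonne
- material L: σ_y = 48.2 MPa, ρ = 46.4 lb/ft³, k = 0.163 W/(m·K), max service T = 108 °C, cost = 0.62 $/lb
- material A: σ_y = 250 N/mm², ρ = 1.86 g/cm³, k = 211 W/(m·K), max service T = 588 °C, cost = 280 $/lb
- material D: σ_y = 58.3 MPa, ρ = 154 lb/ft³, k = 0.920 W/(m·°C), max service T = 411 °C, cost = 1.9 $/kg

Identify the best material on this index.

material W

Screen on constraints: k ≥ 23.8 W/(m·K); max service T ≥ 364 °C; cost ≤ 1.1 $/kg. Survivors: material J, material W.
Normalizing units and computing the index:
  material J: σ_y = 276.5 MPa, ρ = 7870 kg/m³
  material W: σ_y = 1048 MPa, ρ = 7820 kg/m³
  material W: M = 134 kN·m/kg
  material J: M = 35.1 kN·m/kg
Material W ranks first.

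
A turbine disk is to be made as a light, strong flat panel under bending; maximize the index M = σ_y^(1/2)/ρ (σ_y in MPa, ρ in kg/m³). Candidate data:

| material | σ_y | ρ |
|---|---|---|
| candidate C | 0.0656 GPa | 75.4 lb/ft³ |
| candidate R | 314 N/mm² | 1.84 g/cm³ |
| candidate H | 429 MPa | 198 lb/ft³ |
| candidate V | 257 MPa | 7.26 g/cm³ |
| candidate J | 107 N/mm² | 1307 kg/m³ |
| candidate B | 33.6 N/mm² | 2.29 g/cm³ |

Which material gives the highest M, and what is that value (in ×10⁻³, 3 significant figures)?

candidate R, M = 9.63×10⁻³

In SI units:
  candidate C: σ_y = 65.60 MPa, ρ = 1208 kg/m³
  candidate R: σ_y = 314.0 MPa, ρ = 1840 kg/m³
  candidate H: σ_y = 429.0 MPa, ρ = 3172 kg/m³
  candidate V: σ_y = 257.0 MPa, ρ = 7260 kg/m³
  candidate J: σ_y = 107.0 MPa, ρ = 1307 kg/m³
  candidate B: σ_y = 33.60 MPa, ρ = 2290 kg/m³
  candidate R: M = 9.63×10⁻³
  candidate J: M = 7.91×10⁻³
  candidate C: M = 6.71×10⁻³
  candidate H: M = 6.53×10⁻³
  candidate B: M = 2.53×10⁻³
  candidate V: M = 2.21×10⁻³
Highest index: candidate R.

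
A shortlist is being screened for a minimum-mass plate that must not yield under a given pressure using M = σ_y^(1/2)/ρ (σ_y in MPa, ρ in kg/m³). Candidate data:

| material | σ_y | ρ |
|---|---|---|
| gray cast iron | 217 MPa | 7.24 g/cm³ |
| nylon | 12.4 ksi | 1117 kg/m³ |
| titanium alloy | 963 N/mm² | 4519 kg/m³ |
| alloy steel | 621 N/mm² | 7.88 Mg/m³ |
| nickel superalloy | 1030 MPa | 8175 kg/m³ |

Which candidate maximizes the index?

In SI units:
  gray cast iron: σ_y = 217.0 MPa, ρ = 7240 kg/m³
  nylon: σ_y = 85.50 MPa, ρ = 1117 kg/m³
  titanium alloy: σ_y = 963.0 MPa, ρ = 4519 kg/m³
  alloy steel: σ_y = 621.0 MPa, ρ = 7880 kg/m³
  nickel superalloy: σ_y = 1030 MPa, ρ = 8175 kg/m³
  nylon: M = 8.28×10⁻³
  titanium alloy: M = 6.87×10⁻³
  nickel superalloy: M = 3.93×10⁻³
  alloy steel: M = 3.16×10⁻³
  gray cast iron: M = 2.03×10⁻³
Highest index: nylon.

nylon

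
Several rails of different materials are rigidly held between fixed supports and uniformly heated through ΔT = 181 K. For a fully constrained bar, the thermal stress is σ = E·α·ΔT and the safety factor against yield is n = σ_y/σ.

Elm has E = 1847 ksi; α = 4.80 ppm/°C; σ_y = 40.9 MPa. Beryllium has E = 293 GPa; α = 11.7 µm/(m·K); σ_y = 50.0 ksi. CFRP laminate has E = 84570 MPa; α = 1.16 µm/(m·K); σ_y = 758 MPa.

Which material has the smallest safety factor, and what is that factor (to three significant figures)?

beryllium, n = 0.556

In consistent units (E in GPa, α in ×10⁻⁶/K, σ_y in MPa):
  elm: E = 12.73, α = 4.80, σ_y = 40.90 → σ = 11.1 MPa, n = 3.70
  beryllium: E = 293.0, α = 11.7, σ_y = 344.7 → σ = 620 MPa, n = 0.556
  CFRP laminate: E = 84.57, α = 1.16, σ_y = 758.0 → σ = 17.8 MPa, n = 42.7
Smallest n: beryllium with n = 0.556.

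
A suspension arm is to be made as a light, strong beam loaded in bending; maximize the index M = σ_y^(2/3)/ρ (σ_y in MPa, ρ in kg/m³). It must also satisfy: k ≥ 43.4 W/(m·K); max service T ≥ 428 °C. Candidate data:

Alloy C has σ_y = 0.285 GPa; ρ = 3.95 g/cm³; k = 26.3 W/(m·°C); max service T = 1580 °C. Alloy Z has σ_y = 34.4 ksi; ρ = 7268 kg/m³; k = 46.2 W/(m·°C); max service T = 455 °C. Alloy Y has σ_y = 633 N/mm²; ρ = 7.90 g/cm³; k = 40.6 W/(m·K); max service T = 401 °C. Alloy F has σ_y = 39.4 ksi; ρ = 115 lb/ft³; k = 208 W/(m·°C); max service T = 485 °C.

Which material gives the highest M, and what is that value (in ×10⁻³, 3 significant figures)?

Screen on constraints: k ≥ 43.4 W/(m·K); max service T ≥ 428 °C. Survivors: alloy Z, alloy F.
Convert each candidate to consistent units, then evaluate M:
  alloy Z: σ_y = 237.2 MPa, ρ = 7268 kg/m³
  alloy F: σ_y = 271.7 MPa, ρ = 1842 kg/m³
  alloy F: M = 22.8×10⁻³
  alloy Z: M = 5.27×10⁻³
Alloy F has the largest M.

alloy F, M = 22.8×10⁻³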